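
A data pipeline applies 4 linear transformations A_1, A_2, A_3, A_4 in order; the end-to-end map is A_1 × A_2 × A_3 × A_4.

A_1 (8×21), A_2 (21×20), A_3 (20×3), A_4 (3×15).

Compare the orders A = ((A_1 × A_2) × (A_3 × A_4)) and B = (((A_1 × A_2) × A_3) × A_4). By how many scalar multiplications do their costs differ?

Order A = ((A_1 × A_2) × (A_3 × A_4)): (A_1 × A_2): 8×21 by 21×20 → 8×20, cost 8·21·20 = 3360; (A_3 × A_4): 20×3 by 3×15 → 20×15, cost 20·3·15 = 900; ((A_1 × A_2) × (A_3 × A_4)): 8×20 by 20×15 → 8×15, cost 8·20·15 = 2400; cumulative 6660. Total 6660.
Order B = (((A_1 × A_2) × A_3) × A_4): (A_1 × A_2): 8×21 by 21×20 → 8×20, cost 8·21·20 = 3360; ((A_1 × A_2) × A_3): 8×20 by 20×3 → 8×3, cost 8·20·3 = 480; cumulative 3840; (((A_1 × A_2) × A_3) × A_4): 8×3 by 3×15 → 8×15, cost 8·3·15 = 360; cumulative 4200. Total 4200.
Difference: |6660 − 4200| = 2460.

2460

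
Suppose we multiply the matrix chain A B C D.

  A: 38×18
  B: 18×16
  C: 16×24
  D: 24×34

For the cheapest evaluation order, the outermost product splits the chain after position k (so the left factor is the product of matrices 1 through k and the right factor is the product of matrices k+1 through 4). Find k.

Adjacent pairs: AB = 38·18·16 = 10944; BC = 18·16·24 = 6912; CD = 16·24·34 = 13056.
Length 3: A..C: k=1: 0+6912+38·18·24=23328; k=2: 10944+0+38·16·24=25536 → min 23328 | B..D: k=2: 0+13056+18·16·34=22848; k=3: 6912+0+18·24·34=21600 → min 21600.
Top-level splits: k=1: (A..A)·(B..D) → 0+21600+38·18·34 = 44856; k=2: (A..B)·(C..D) → 10944+13056+38·16·34 = 44672; k=3: (A..C)·(D..D) → 23328+0+38·24·34 = 54336.
Best split is after B, i.e. k = 2.

2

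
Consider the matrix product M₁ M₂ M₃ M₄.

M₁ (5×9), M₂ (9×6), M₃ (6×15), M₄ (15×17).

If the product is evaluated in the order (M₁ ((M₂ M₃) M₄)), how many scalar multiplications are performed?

3870

(M₂ M₃): 9×6 by 6×15 → 9×15, cost 9·6·15 = 810
((M₂ M₃) M₄): 9×15 by 15×17 → 9×17, cost 9·15·17 = 2295; cumulative 3105
(M₁ ((M₂ M₃) M₄)): 5×9 by 9×17 → 5×17, cost 5·9·17 = 765; cumulative 3870
Total: 3870 scalar multiplications.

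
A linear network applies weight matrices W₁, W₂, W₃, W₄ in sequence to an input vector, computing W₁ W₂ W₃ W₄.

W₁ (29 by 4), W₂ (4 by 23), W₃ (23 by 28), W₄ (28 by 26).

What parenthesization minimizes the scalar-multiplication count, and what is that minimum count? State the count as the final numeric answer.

8504

Adjacent pairs: W₁W₂ = 29·4·23 = 2668; W₂W₃ = 4·23·28 = 2576; W₃W₄ = 23·28·26 = 16744.
Length 3: W₁..W₃: k=1: 0+2576+29·4·28=5824; k=2: 2668+0+29·23·28=21344 → min 5824 | W₂..W₄: k=2: 0+16744+4·23·26=19136; k=3: 2576+0+4·28·26=5488 → min 5488.
Length 4: W₁..W₄: k=1: 0+5488+29·4·26=8504; k=2: 2668+16744+29·23·26=36754; k=3: 5824+0+29·28·26=26936 → min 8504.
Optimal parenthesization: (W₁ ((W₂ W₃) W₄)) with cost 8504.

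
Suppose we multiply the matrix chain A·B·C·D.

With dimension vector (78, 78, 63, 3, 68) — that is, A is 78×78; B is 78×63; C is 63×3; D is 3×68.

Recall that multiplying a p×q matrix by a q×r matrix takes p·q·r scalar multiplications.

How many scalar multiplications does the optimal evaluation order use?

48906

Adjacent pairs: AB = 78·78·63 = 383292; BC = 78·63·3 = 14742; CD = 63·3·68 = 12852.
Length 3: A..C: k=1: 0+14742+78·78·3=32994; k=2: 383292+0+78·63·3=398034 → min 32994 | B..D: k=2: 0+12852+78·63·68=347004; k=3: 14742+0+78·3·68=30654 → min 30654.
Length 4: A..D: k=1: 0+30654+78·78·68=444366; k=2: 383292+12852+78·63·68=730296; k=3: 32994+0+78·3·68=48906 → min 48906.
Optimal order: ((A·(B·C))·D) with cost 48906.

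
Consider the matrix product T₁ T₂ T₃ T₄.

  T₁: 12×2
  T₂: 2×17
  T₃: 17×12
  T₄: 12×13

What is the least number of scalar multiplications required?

1032

Adjacent pairs: T₁T₂ = 12·2·17 = 408; T₂T₃ = 2·17·12 = 408; T₃T₄ = 17·12·13 = 2652.
Length 3: T₁..T₃: k=1: 0+408+12·2·12=696; k=2: 408+0+12·17·12=2856 → min 696 | T₂..T₄: k=2: 0+2652+2·17·13=3094; k=3: 408+0+2·12·13=720 → min 720.
Length 4: T₁..T₄: k=1: 0+720+12·2·13=1032; k=2: 408+2652+12·17·13=5712; k=3: 696+0+12·12·13=2568 → min 1032.
Optimal order: (T₁ ((T₂ T₃) T₄)) with cost 1032.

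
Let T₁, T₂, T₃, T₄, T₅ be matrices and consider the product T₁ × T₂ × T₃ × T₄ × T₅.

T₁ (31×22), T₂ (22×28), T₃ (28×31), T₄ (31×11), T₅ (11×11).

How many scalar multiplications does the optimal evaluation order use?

26488

Adjacent pairs: T₁T₂ = 31·22·28 = 19096; T₂T₃ = 22·28·31 = 19096; T₃T₄ = 28·31·11 = 9548; T₄T₅ = 31·11·11 = 3751.
Length 3: T₁..T₃: k=1: 0+19096+31·22·31=40238; k=2: 19096+0+31·28·31=46004 → min 40238 | T₂..T₄: k=2: 0+9548+22·28·11=16324; k=3: 19096+0+22·31·11=26598 → min 16324 | T₃..T₅: k=3: 0+3751+28·31·11=13299; k=4: 9548+0+28·11·11=12936 → min 12936.
Length 4: T₁..T₄: k=1: 0+16324+31·22·11=23826; k=2: 19096+9548+31·28·11=38192; k=3: 40238+0+31·31·11=50809 → min 23826 | T₂..T₅: k=2: 0+12936+22·28·11=19712; k=3: 19096+3751+22·31·11=30349; k=4: 16324+0+22·11·11=18986 → min 18986.
Length 5: T₁..T₅: k=1: 0+18986+31·22·11=26488; k=2: 19096+12936+31·28·11=41580; k=3: 40238+3751+31·31·11=54560; k=4: 23826+0+31·11·11=27577 → min 26488.
Optimal order: (T₁ × ((T₂ × (T₃ × T₄)) × T₅)) with cost 26488.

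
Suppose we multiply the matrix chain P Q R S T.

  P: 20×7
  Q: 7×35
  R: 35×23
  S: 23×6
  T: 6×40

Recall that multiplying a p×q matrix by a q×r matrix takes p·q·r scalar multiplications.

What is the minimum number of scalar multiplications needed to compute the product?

Adjacent pairs: PQ = 20·7·35 = 4900; QR = 7·35·23 = 5635; RS = 35·23·6 = 4830; ST = 23·6·40 = 5520.
Length 3: P..R: k=1: 0+5635+20·7·23=8855; k=2: 4900+0+20·35·23=21000 → min 8855 | Q..S: k=2: 0+4830+7·35·6=6300; k=3: 5635+0+7·23·6=6601 → min 6300 | R..T: k=3: 0+5520+35·23·40=37720; k=4: 4830+0+35·6·40=13230 → min 13230.
Length 4: P..S: k=1: 0+6300+20·7·6=7140; k=2: 4900+4830+20·35·6=13930; k=3: 8855+0+20·23·6=11615 → min 7140 | Q..T: k=2: 0+13230+7·35·40=23030; k=3: 5635+5520+7·23·40=17595; k=4: 6300+0+7·6·40=7980 → min 7980.
Length 5: P..T: k=1: 0+7980+20·7·40=13580; k=2: 4900+13230+20·35·40=46130; k=3: 8855+5520+20·23·40=32775; k=4: 7140+0+20·6·40=11940 → min 11940.
Optimal order: ((P (Q (R S))) T) with cost 11940.

11940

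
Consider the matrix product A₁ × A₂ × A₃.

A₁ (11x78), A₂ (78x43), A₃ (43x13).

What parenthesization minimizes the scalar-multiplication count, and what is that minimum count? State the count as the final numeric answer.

(A₁ × (A₂ × A₃)): cost 54756.
((A₁ × A₂) × A₃): cost 43043.
Optimal: ((A₁ × A₂) × A₃) with cost 43043.

43043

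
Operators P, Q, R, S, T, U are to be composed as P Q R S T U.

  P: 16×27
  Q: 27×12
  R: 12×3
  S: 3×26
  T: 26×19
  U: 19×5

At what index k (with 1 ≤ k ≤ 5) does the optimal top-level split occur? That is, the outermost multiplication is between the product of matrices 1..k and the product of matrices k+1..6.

Adjacent pairs: PQ = 16·27·12 = 5184; QR = 27·12·3 = 972; RS = 12·3·26 = 936; ST = 3·26·19 = 1482; TU = 26·19·5 = 2470.
Length 3: P..R: k=1: 0+972+16·27·3=2268; k=2: 5184+0+16·12·3=5760 → min 2268 | Q..S: k=2: 0+936+27·12·26=9360; k=3: 972+0+27·3·26=3078 → min 3078 | R..T: k=3: 0+1482+12·3·19=2166; k=4: 936+0+12·26·19=6864 → min 2166 | S..U: k=4: 0+2470+3·26·5=2860; k=5: 1482+0+3·19·5=1767 → min 1767.
Length 4: P..S: k=1: 0+3078+16·27·26=14310; k=2: 5184+936+16·12·26=11112; k=3: 2268+0+16·3·26=3516 → min 3516 | Q..T: k=2: 0+2166+27·12·19=8322; k=3: 972+1482+27·3·19=3993; k=4: 3078+0+27·26·19=16416 → min 3993 | R..U: k=3: 0+1767+12·3·5=1947; k=4: 936+2470+12·26·5=4966; k=5: 2166+0+12·19·5=3306 → min 1947.
Length 5: P..T: k=1: 0+3993+16·27·19=12201; k=2: 5184+2166+16·12·19=10998; k=3: 2268+1482+16·3·19=4662; k=4: 3516+0+16·26·19=11420 → min 4662 | Q..U: k=2: 0+1947+27·12·5=3567; k=3: 972+1767+27·3·5=3144; k=4: 3078+2470+27·26·5=9058; k=5: 3993+0+27·19·5=6558 → min 3144.
Top-level splits: k=1: (P..P)·(Q..U) → 0+3144+16·27·5 = 5304; k=2: (P..Q)·(R..U) → 5184+1947+16·12·5 = 8091; k=3: (P..R)·(S..U) → 2268+1767+16·3·5 = 4275; k=4: (P..S)·(T..U) → 3516+2470+16·26·5 = 8066; k=5: (P..T)·(U..U) → 4662+0+16·19·5 = 6182.
Best split is after R, i.e. k = 3.

3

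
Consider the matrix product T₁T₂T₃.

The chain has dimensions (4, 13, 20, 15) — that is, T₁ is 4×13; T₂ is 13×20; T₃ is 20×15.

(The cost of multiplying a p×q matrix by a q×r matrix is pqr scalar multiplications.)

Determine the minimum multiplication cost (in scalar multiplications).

2240

Order (T₁(T₂T₃)): (T₂T₃): 13×20 by 20×15 → 13×15, cost 13·20·15 = 3900; (T₁(T₂T₃)): 4×13 by 13×15 → 4×15, cost 4·13·15 = 780; cumulative 4680. Total 4680.
Order ((T₁T₂)T₃): (T₁T₂): 4×13 by 13×20 → 4×20, cost 4·13·20 = 1040; ((T₁T₂)T₃): 4×20 by 20×15 → 4×15, cost 4·20·15 = 1200; cumulative 2240. Total 2240.
Minimum: 2240.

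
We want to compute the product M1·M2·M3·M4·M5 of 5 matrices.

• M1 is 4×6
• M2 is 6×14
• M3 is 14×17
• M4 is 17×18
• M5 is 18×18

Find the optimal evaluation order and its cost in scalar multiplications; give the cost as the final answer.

Adjacent pairs: M1M2 = 4·6·14 = 336; M2M3 = 6·14·17 = 1428; M3M4 = 14·17·18 = 4284; M4M5 = 17·18·18 = 5508.
Length 3: M1..M3: k=1: 0+1428+4·6·17=1836; k=2: 336+0+4·14·17=1288 → min 1288 | M2..M4: k=2: 0+4284+6·14·18=5796; k=3: 1428+0+6·17·18=3264 → min 3264 | M3..M5: k=3: 0+5508+14·17·18=9792; k=4: 4284+0+14·18·18=8820 → min 8820.
Length 4: M1..M4: k=1: 0+3264+4·6·18=3696; k=2: 336+4284+4·14·18=5628; k=3: 1288+0+4·17·18=2512 → min 2512 | M2..M5: k=2: 0+8820+6·14·18=10332; k=3: 1428+5508+6·17·18=8772; k=4: 3264+0+6·18·18=5208 → min 5208.
Length 5: M1..M5: k=1: 0+5208+4·6·18=5640; k=2: 336+8820+4·14·18=10164; k=3: 1288+5508+4·17·18=8020; k=4: 2512+0+4·18·18=3808 → min 3808.
Optimal parenthesization: ((((M1·M2)·M3)·M4)·M5) with cost 3808.

3808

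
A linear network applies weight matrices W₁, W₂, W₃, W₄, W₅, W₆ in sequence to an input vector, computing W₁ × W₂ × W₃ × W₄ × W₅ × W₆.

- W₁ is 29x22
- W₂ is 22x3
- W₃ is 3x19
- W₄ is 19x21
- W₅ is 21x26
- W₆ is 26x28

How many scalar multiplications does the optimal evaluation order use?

Adjacent pairs: W₁W₂ = 29·22·3 = 1914; W₂W₃ = 22·3·19 = 1254; W₃W₄ = 3·19·21 = 1197; W₄W₅ = 19·21·26 = 10374; W₅W₆ = 21·26·28 = 15288.
Length 3: W₁..W₃: k=1: 0+1254+29·22·19=13376; k=2: 1914+0+29·3·19=3567 → min 3567 | W₂..W₄: k=2: 0+1197+22·3·21=2583; k=3: 1254+0+22·19·21=10032 → min 2583 | W₃..W₅: k=3: 0+10374+3·19·26=11856; k=4: 1197+0+3·21·26=2835 → min 2835 | W₄..W₆: k=4: 0+15288+19·21·28=26460; k=5: 10374+0+19·26·28=24206 → min 24206.
Length 4: W₁..W₄: k=1: 0+2583+29·22·21=15981; k=2: 1914+1197+29·3·21=4938; k=3: 3567+0+29·19·21=15138 → min 4938 | W₂..W₅: k=2: 0+2835+22·3·26=4551; k=3: 1254+10374+22·19·26=22496; k=4: 2583+0+22·21·26=14595 → min 4551 | W₃..W₆: k=3: 0+24206+3·19·28=25802; k=4: 1197+15288+3·21·28=18249; k=5: 2835+0+3·26·28=5019 → min 5019.
Length 5: W₁..W₅: k=1: 0+4551+29·22·26=21139; k=2: 1914+2835+29·3·26=7011; k=3: 3567+10374+29·19·26=28267; k=4: 4938+0+29·21·26=20772 → min 7011 | W₂..W₆: k=2: 0+5019+22·3·28=6867; k=3: 1254+24206+22·19·28=37164; k=4: 2583+15288+22·21·28=30807; k=5: 4551+0+22·26·28=20567 → min 6867.
Length 6: W₁..W₆: k=1: 0+6867+29·22·28=24731; k=2: 1914+5019+29·3·28=9369; k=3: 3567+24206+29·19·28=43201; k=4: 4938+15288+29·21·28=37278; k=5: 7011+0+29·26·28=28123 → min 9369.
Optimal order: ((W₁ × W₂) × (((W₃ × W₄) × W₅) × W₆)) with cost 9369.

9369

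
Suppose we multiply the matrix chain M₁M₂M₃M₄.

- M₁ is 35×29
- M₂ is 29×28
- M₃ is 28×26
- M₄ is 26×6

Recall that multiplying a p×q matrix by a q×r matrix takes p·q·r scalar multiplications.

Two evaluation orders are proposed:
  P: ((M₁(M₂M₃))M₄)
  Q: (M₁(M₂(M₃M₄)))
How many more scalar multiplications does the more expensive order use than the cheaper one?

Order P = ((M₁(M₂M₃))M₄): (M₂M₃): 29×28 by 28×26 → 29×26, cost 29·28·26 = 21112; (M₁(M₂M₃)): 35×29 by 29×26 → 35×26, cost 35·29·26 = 26390; cumulative 47502; ((M₁(M₂M₃))M₄): 35×26 by 26×6 → 35×6, cost 35·26·6 = 5460; cumulative 52962. Total 52962.
Order Q = (M₁(M₂(M₃M₄))): (M₃M₄): 28×26 by 26×6 → 28×6, cost 28·26·6 = 4368; (M₂(M₃M₄)): 29×28 by 28×6 → 29×6, cost 29·28·6 = 4872; cumulative 9240; (M₁(M₂(M₃M₄))): 35×29 by 29×6 → 35×6, cost 35·29·6 = 6090; cumulative 15330. Total 15330.
Difference: |52962 − 15330| = 37632.

37632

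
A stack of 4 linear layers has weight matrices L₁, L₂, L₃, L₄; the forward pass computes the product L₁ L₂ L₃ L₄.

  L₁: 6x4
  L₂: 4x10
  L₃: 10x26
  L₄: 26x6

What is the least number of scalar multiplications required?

Adjacent pairs: L₁L₂ = 6·4·10 = 240; L₂L₃ = 4·10·26 = 1040; L₃L₄ = 10·26·6 = 1560.
Length 3: L₁..L₃: k=1: 0+1040+6·4·26=1664; k=2: 240+0+6·10·26=1800 → min 1664 | L₂..L₄: k=2: 0+1560+4·10·6=1800; k=3: 1040+0+4·26·6=1664 → min 1664.
Length 4: L₁..L₄: k=1: 0+1664+6·4·6=1808; k=2: 240+1560+6·10·6=2160; k=3: 1664+0+6·26·6=2600 → min 1808.
Optimal order: (L₁ ((L₂ L₃) L₄)) with cost 1808.

1808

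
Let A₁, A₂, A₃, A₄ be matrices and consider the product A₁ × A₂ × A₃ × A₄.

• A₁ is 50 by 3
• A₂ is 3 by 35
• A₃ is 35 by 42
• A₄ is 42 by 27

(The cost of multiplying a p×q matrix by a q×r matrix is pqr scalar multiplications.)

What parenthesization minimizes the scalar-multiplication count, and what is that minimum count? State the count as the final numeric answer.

Adjacent pairs: A₁A₂ = 50·3·35 = 5250; A₂A₃ = 3·35·42 = 4410; A₃A₄ = 35·42·27 = 39690.
Length 3: A₁..A₃: k=1: 0+4410+50·3·42=10710; k=2: 5250+0+50·35·42=78750 → min 10710 | A₂..A₄: k=2: 0+39690+3·35·27=42525; k=3: 4410+0+3·42·27=7812 → min 7812.
Length 4: A₁..A₄: k=1: 0+7812+50·3·27=11862; k=2: 5250+39690+50·35·27=92190; k=3: 10710+0+50·42·27=67410 → min 11862.
Optimal parenthesization: (A₁ × ((A₂ × A₃) × A₄)) with cost 11862.

11862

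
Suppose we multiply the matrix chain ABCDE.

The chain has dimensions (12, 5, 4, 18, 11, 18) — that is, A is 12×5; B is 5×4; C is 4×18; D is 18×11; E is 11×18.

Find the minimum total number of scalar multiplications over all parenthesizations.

Adjacent pairs: AB = 12·5·4 = 240; BC = 5·4·18 = 360; CD = 4·18·11 = 792; DE = 18·11·18 = 3564.
Length 3: A..C: k=1: 0+360+12·5·18=1440; k=2: 240+0+12·4·18=1104 → min 1104 | B..D: k=2: 0+792+5·4·11=1012; k=3: 360+0+5·18·11=1350 → min 1012 | C..E: k=3: 0+3564+4·18·18=4860; k=4: 792+0+4·11·18=1584 → min 1584.
Length 4: A..D: k=1: 0+1012+12·5·11=1672; k=2: 240+792+12·4·11=1560; k=3: 1104+0+12·18·11=3480 → min 1560 | B..E: k=2: 0+1584+5·4·18=1944; k=3: 360+3564+5·18·18=5544; k=4: 1012+0+5·11·18=2002 → min 1944.
Length 5: A..E: k=1: 0+1944+12·5·18=3024; k=2: 240+1584+12·4·18=2688; k=3: 1104+3564+12·18·18=8556; k=4: 1560+0+12·11·18=3936 → min 2688.
Optimal order: ((AB)((CD)E)) with cost 2688.

2688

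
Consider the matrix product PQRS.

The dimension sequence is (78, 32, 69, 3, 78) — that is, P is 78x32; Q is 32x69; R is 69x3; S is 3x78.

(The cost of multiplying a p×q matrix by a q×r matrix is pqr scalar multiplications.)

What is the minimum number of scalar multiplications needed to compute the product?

32364

Adjacent pairs: PQ = 78·32·69 = 172224; QR = 32·69·3 = 6624; RS = 69·3·78 = 16146.
Length 3: P..R: k=1: 0+6624+78·32·3=14112; k=2: 172224+0+78·69·3=188370 → min 14112 | Q..S: k=2: 0+16146+32·69·78=188370; k=3: 6624+0+32·3·78=14112 → min 14112.
Length 4: P..S: k=1: 0+14112+78·32·78=208800; k=2: 172224+16146+78·69·78=608166; k=3: 14112+0+78·3·78=32364 → min 32364.
Optimal order: ((P(QR))S) with cost 32364.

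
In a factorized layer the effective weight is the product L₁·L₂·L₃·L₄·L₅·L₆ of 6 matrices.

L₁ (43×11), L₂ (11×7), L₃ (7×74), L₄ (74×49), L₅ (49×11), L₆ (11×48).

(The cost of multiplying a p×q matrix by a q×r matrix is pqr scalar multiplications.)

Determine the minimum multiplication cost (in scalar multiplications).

50610

Adjacent pairs: L₁L₂ = 43·11·7 = 3311; L₂L₃ = 11·7·74 = 5698; L₃L₄ = 7·74·49 = 25382; L₄L₅ = 74·49·11 = 39886; L₅L₆ = 49·11·48 = 25872.
Length 3: L₁..L₃: k=1: 0+5698+43·11·74=40700; k=2: 3311+0+43·7·74=25585 → min 25585 | L₂..L₄: k=2: 0+25382+11·7·49=29155; k=3: 5698+0+11·74·49=45584 → min 29155 | L₃..L₅: k=3: 0+39886+7·74·11=45584; k=4: 25382+0+7·49·11=29155 → min 29155 | L₄..L₆: k=4: 0+25872+74·49·48=199920; k=5: 39886+0+74·11·48=78958 → min 78958.
Length 4: L₁..L₄: k=1: 0+29155+43·11·49=52332; k=2: 3311+25382+43·7·49=43442; k=3: 25585+0+43·74·49=181503 → min 43442 | L₂..L₅: k=2: 0+29155+11·7·11=30002; k=3: 5698+39886+11·74·11=54538; k=4: 29155+0+11·49·11=35084 → min 30002 | L₃..L₆: k=3: 0+78958+7·74·48=103822; k=4: 25382+25872+7·49·48=67718; k=5: 29155+0+7·11·48=32851 → min 32851.
Length 5: L₁..L₅: k=1: 0+30002+43·11·11=35205; k=2: 3311+29155+43·7·11=35777; k=3: 25585+39886+43·74·11=100473; k=4: 43442+0+43·49·11=66619 → min 35205 | L₂..L₆: k=2: 0+32851+11·7·48=36547; k=3: 5698+78958+11·74·48=123728; k=4: 29155+25872+11·49·48=80899; k=5: 30002+0+11·11·48=35810 → min 35810.
Length 6: L₁..L₆: k=1: 0+35810+43·11·48=58514; k=2: 3311+32851+43·7·48=50610; k=3: 25585+78958+43·74·48=257279; k=4: 43442+25872+43·49·48=170450; k=5: 35205+0+43·11·48=57909 → min 50610.
Optimal order: ((L₁·L₂)·(((L₃·L₄)·L₅)·L₆)) with cost 50610.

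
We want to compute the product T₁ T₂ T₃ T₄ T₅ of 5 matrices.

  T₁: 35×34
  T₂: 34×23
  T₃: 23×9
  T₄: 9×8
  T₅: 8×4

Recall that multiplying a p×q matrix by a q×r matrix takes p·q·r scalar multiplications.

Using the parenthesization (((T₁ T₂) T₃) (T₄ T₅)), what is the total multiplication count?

(T₁ T₂): 35×34 by 34×23 → 35×23, cost 35·34·23 = 27370
((T₁ T₂) T₃): 35×23 by 23×9 → 35×9, cost 35·23·9 = 7245; cumulative 34615
(T₄ T₅): 9×8 by 8×4 → 9×4, cost 9·8·4 = 288
(((T₁ T₂) T₃) (T₄ T₅)): 35×9 by 9×4 → 35×4, cost 35·9·4 = 1260; cumulative 36163
Total: 36163 scalar multiplications.

36163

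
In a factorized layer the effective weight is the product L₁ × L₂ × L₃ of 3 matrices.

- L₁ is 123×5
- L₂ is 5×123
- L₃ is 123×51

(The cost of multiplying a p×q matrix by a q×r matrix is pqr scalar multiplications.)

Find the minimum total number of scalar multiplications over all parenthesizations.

Order (L₁ × (L₂ × L₃)): (L₂ × L₃): 5×123 by 123×51 → 5×51, cost 5·123·51 = 31365; (L₁ × (L₂ × L₃)): 123×5 by 5×51 → 123×51, cost 123·5·51 = 31365; cumulative 62730. Total 62730.
Order ((L₁ × L₂) × L₃): (L₁ × L₂): 123×5 by 5×123 → 123×123, cost 123·5·123 = 75645; ((L₁ × L₂) × L₃): 123×123 by 123×51 → 123×51, cost 123·123·51 = 771579; cumulative 847224. Total 847224.
Minimum: 62730.

62730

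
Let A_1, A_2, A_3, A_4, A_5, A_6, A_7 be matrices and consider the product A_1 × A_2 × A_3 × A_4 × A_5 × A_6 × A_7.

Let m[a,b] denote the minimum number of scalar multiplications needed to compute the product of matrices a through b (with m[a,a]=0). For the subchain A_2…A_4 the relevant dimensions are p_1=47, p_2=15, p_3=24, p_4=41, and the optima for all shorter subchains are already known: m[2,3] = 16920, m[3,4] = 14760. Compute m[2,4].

43665

m[2,4] = min over k∈[2,3] of m[2,k]+m[k+1,4]+p_{1}·p_k·p_{4}.
k=2: 0 + 14760 + 47·15·41 = 43665; k=3: 16920 + 0 + 47·24·41 = 63168.
Minimum: 43665 at k=2.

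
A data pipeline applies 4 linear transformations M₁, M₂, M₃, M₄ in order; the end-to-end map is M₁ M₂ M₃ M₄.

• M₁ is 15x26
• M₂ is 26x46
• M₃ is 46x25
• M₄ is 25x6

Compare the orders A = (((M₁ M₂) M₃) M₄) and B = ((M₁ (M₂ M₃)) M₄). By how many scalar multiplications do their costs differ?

Order A = (((M₁ M₂) M₃) M₄): (M₁ M₂): 15×26 by 26×46 → 15×46, cost 15·26·46 = 17940; ((M₁ M₂) M₃): 15×46 by 46×25 → 15×25, cost 15·46·25 = 17250; cumulative 35190; (((M₁ M₂) M₃) M₄): 15×25 by 25×6 → 15×6, cost 15·25·6 = 2250; cumulative 37440. Total 37440.
Order B = ((M₁ (M₂ M₃)) M₄): (M₂ M₃): 26×46 by 46×25 → 26×25, cost 26·46·25 = 29900; (M₁ (M₂ M₃)): 15×26 by 26×25 → 15×25, cost 15·26·25 = 9750; cumulative 39650; ((M₁ (M₂ M₃)) M₄): 15×25 by 25×6 → 15×6, cost 15·25·6 = 2250; cumulative 41900. Total 41900.
Difference: |37440 − 41900| = 4460.

4460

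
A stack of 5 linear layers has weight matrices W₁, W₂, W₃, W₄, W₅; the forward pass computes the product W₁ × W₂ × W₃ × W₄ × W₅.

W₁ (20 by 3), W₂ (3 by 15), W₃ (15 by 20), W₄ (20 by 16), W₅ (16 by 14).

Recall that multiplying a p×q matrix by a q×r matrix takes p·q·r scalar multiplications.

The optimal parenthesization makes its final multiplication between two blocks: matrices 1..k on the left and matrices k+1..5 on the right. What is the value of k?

Adjacent pairs: W₁W₂ = 20·3·15 = 900; W₂W₃ = 3·15·20 = 900; W₃W₄ = 15·20·16 = 4800; W₄W₅ = 20·16·14 = 4480.
Length 3: W₁..W₃: k=1: 0+900+20·3·20=2100; k=2: 900+0+20·15·20=6900 → min 2100 | W₂..W₄: k=2: 0+4800+3·15·16=5520; k=3: 900+0+3·20·16=1860 → min 1860 | W₃..W₅: k=3: 0+4480+15·20·14=8680; k=4: 4800+0+15·16·14=8160 → min 8160.
Length 4: W₁..W₄: k=1: 0+1860+20·3·16=2820; k=2: 900+4800+20·15·16=10500; k=3: 2100+0+20·20·16=8500 → min 2820 | W₂..W₅: k=2: 0+8160+3·15·14=8790; k=3: 900+4480+3·20·14=6220; k=4: 1860+0+3·16·14=2532 → min 2532.
Top-level splits: k=1: (W₁..W₁)·(W₂..W₅) → 0+2532+20·3·14 = 3372; k=2: (W₁..W₂)·(W₃..W₅) → 900+8160+20·15·14 = 13260; k=3: (W₁..W₃)·(W₄..W₅) → 2100+4480+20·20·14 = 12180; k=4: (W₁..W₄)·(W₅..W₅) → 2820+0+20·16·14 = 7300.
Best split is after W₁, i.e. k = 1.

1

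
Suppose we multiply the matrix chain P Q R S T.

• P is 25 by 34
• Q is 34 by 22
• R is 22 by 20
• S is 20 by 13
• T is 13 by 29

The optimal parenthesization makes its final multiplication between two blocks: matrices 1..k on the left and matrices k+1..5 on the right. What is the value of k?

4

Adjacent pairs: PQ = 25·34·22 = 18700; QR = 34·22·20 = 14960; RS = 22·20·13 = 5720; ST = 20·13·29 = 7540.
Length 3: P..R: k=1: 0+14960+25·34·20=31960; k=2: 18700+0+25·22·20=29700 → min 29700 | Q..S: k=2: 0+5720+34·22·13=15444; k=3: 14960+0+34·20·13=23800 → min 15444 | R..T: k=3: 0+7540+22·20·29=20300; k=4: 5720+0+22·13·29=14014 → min 14014.
Length 4: P..S: k=1: 0+15444+25·34·13=26494; k=2: 18700+5720+25·22·13=31570; k=3: 29700+0+25·20·13=36200 → min 26494 | Q..T: k=2: 0+14014+34·22·29=35706; k=3: 14960+7540+34·20·29=42220; k=4: 15444+0+34·13·29=28262 → min 28262.
Top-level splits: k=1: (P..P)·(Q..T) → 0+28262+25·34·29 = 52912; k=2: (P..Q)·(R..T) → 18700+14014+25·22·29 = 48664; k=3: (P..R)·(S..T) → 29700+7540+25·20·29 = 51740; k=4: (P..S)·(T..T) → 26494+0+25·13·29 = 35919.
Best split is after S, i.e. k = 4.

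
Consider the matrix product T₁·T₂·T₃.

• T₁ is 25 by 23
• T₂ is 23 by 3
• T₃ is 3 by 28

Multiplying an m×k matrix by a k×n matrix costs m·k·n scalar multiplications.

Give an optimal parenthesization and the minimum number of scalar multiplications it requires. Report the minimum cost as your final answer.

3825

(T₁·(T₂·T₃)): cost 18032.
((T₁·T₂)·T₃): cost 3825.
Optimal: ((T₁·T₂)·T₃) with cost 3825.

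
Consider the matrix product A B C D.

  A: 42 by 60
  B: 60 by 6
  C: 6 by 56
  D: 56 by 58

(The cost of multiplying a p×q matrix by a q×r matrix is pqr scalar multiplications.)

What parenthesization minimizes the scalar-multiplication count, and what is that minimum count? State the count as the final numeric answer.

Adjacent pairs: AB = 42·60·6 = 15120; BC = 60·6·56 = 20160; CD = 6·56·58 = 19488.
Length 3: A..C: k=1: 0+20160+42·60·56=161280; k=2: 15120+0+42·6·56=29232 → min 29232 | B..D: k=2: 0+19488+60·6·58=40368; k=3: 20160+0+60·56·58=215040 → min 40368.
Length 4: A..D: k=1: 0+40368+42·60·58=186528; k=2: 15120+19488+42·6·58=49224; k=3: 29232+0+42·56·58=165648 → min 49224.
Optimal parenthesization: ((A B) (C D)) with cost 49224.

49224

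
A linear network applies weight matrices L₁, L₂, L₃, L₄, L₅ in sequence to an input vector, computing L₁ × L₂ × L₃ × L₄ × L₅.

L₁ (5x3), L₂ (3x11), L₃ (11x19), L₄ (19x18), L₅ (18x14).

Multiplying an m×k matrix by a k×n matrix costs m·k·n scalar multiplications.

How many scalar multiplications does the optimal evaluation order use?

2619

Adjacent pairs: L₁L₂ = 5·3·11 = 165; L₂L₃ = 3·11·19 = 627; L₃L₄ = 11·19·18 = 3762; L₄L₅ = 19·18·14 = 4788.
Length 3: L₁..L₃: k=1: 0+627+5·3·19=912; k=2: 165+0+5·11·19=1210 → min 912 | L₂..L₄: k=2: 0+3762+3·11·18=4356; k=3: 627+0+3·19·18=1653 → min 1653 | L₃..L₅: k=3: 0+4788+11·19·14=7714; k=4: 3762+0+11·18·14=6534 → min 6534.
Length 4: L₁..L₄: k=1: 0+1653+5·3·18=1923; k=2: 165+3762+5·11·18=4917; k=3: 912+0+5·19·18=2622 → min 1923 | L₂..L₅: k=2: 0+6534+3·11·14=6996; k=3: 627+4788+3·19·14=6213; k=4: 1653+0+3·18·14=2409 → min 2409.
Length 5: L₁..L₅: k=1: 0+2409+5·3·14=2619; k=2: 165+6534+5·11·14=7469; k=3: 912+4788+5·19·14=7030; k=4: 1923+0+5·18·14=3183 → min 2619.
Optimal order: (L₁ × (((L₂ × L₃) × L₄) × L₅)) with cost 2619.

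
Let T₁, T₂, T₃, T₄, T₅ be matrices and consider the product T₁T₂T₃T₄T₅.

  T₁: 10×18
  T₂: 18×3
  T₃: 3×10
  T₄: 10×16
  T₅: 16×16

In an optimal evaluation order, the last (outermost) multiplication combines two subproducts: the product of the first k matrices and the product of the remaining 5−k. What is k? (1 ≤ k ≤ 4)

Adjacent pairs: T₁T₂ = 10·18·3 = 540; T₂T₃ = 18·3·10 = 540; T₃T₄ = 3·10·16 = 480; T₄T₅ = 10·16·16 = 2560.
Length 3: T₁..T₃: k=1: 0+540+10·18·10=2340; k=2: 540+0+10·3·10=840 → min 840 | T₂..T₄: k=2: 0+480+18·3·16=1344; k=3: 540+0+18·10·16=3420 → min 1344 | T₃..T₅: k=3: 0+2560+3·10·16=3040; k=4: 480+0+3·16·16=1248 → min 1248.
Length 4: T₁..T₄: k=1: 0+1344+10·18·16=4224; k=2: 540+480+10·3·16=1500; k=3: 840+0+10·10·16=2440 → min 1500 | T₂..T₅: k=2: 0+1248+18·3·16=2112; k=3: 540+2560+18·10·16=5980; k=4: 1344+0+18·16·16=5952 → min 2112.
Top-level splits: k=1: (T₁..T₁)·(T₂..T₅) → 0+2112+10·18·16 = 4992; k=2: (T₁..T₂)·(T₃..T₅) → 540+1248+10·3·16 = 2268; k=3: (T₁..T₃)·(T₄..T₅) → 840+2560+10·10·16 = 5000; k=4: (T₁..T₄)·(T₅..T₅) → 1500+0+10·16·16 = 4060.
Best split is after T₂, i.e. k = 2.

2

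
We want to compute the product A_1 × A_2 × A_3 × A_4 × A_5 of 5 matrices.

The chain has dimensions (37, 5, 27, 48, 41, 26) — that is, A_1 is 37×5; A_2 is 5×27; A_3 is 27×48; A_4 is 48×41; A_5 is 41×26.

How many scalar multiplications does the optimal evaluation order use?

26460

Adjacent pairs: A_1A_2 = 37·5·27 = 4995; A_2A_3 = 5·27·48 = 6480; A_3A_4 = 27·48·41 = 53136; A_4A_5 = 48·41·26 = 51168.
Length 3: A_1..A_3: k=1: 0+6480+37·5·48=15360; k=2: 4995+0+37·27·48=52947 → min 15360 | A_2..A_4: k=2: 0+53136+5·27·41=58671; k=3: 6480+0+5·48·41=16320 → min 16320 | A_3..A_5: k=3: 0+51168+27·48·26=84864; k=4: 53136+0+27·41·26=81918 → min 81918.
Length 4: A_1..A_4: k=1: 0+16320+37·5·41=23905; k=2: 4995+53136+37·27·41=99090; k=3: 15360+0+37·48·41=88176 → min 23905 | A_2..A_5: k=2: 0+81918+5·27·26=85428; k=3: 6480+51168+5·48·26=63888; k=4: 16320+0+5·41·26=21650 → min 21650.
Length 5: A_1..A_5: k=1: 0+21650+37·5·26=26460; k=2: 4995+81918+37·27·26=112887; k=3: 15360+51168+37·48·26=112704; k=4: 23905+0+37·41·26=63347 → min 26460.
Optimal order: (A_1 × (((A_2 × A_3) × A_4) × A_5)) with cost 26460.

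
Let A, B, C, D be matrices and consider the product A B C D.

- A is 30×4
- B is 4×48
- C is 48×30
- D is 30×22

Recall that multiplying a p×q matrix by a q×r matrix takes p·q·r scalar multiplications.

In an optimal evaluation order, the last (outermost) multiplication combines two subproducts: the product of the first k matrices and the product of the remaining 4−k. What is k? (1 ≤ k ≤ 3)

1

Adjacent pairs: AB = 30·4·48 = 5760; BC = 4·48·30 = 5760; CD = 48·30·22 = 31680.
Length 3: A..C: k=1: 0+5760+30·4·30=9360; k=2: 5760+0+30·48·30=48960 → min 9360 | B..D: k=2: 0+31680+4·48·22=35904; k=3: 5760+0+4·30·22=8400 → min 8400.
Top-level splits: k=1: (A..A)·(B..D) → 0+8400+30·4·22 = 11040; k=2: (A..B)·(C..D) → 5760+31680+30·48·22 = 69120; k=3: (A..C)·(D..D) → 9360+0+30·30·22 = 29160.
Best split is after A, i.e. k = 1.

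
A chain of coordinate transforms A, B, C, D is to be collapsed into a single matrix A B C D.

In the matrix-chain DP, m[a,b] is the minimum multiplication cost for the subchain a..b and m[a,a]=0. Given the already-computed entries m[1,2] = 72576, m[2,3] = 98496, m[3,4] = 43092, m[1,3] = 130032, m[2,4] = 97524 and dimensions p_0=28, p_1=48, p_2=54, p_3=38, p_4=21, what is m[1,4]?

125748

m[1,4] = min over k∈[1,3] of m[1,k]+m[k+1,4]+p_{0}·p_k·p_{4}.
k=1: 0 + 97524 + 28·48·21 = 125748; k=2: 72576 + 43092 + 28·54·21 = 147420; k=3: 130032 + 0 + 28·38·21 = 152376.
Minimum: 125748 at k=1.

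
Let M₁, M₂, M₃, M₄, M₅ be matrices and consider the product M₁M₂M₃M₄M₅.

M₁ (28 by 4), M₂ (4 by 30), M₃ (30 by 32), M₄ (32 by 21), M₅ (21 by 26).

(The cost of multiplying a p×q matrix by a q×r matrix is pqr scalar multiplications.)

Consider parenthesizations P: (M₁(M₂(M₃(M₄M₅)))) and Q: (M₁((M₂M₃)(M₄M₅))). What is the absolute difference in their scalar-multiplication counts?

Order P = (M₁(M₂(M₃(M₄M₅)))): (M₄M₅): 32×21 by 21×26 → 32×26, cost 32·21·26 = 17472; (M₃(M₄M₅)): 30×32 by 32×26 → 30×26, cost 30·32·26 = 24960; cumulative 42432; (M₂(M₃(M₄M₅))): 4×30 by 30×26 → 4×26, cost 4·30·26 = 3120; cumulative 45552; (M₁(M₂(M₃(M₄M₅)))): 28×4 by 4×26 → 28×26, cost 28·4·26 = 2912; cumulative 48464. Total 48464.
Order Q = (M₁((M₂M₃)(M₄M₅))): (M₂M₃): 4×30 by 30×32 → 4×32, cost 4·30·32 = 3840; (M₄M₅): 32×21 by 21×26 → 32×26, cost 32·21·26 = 17472; ((M₂M₃)(M₄M₅)): 4×32 by 32×26 → 4×26, cost 4·32·26 = 3328; cumulative 24640; (M₁((M₂M₃)(M₄M₅))): 28×4 by 4×26 → 28×26, cost 28·4·26 = 2912; cumulative 27552. Total 27552.
Difference: |48464 − 27552| = 20912.

20912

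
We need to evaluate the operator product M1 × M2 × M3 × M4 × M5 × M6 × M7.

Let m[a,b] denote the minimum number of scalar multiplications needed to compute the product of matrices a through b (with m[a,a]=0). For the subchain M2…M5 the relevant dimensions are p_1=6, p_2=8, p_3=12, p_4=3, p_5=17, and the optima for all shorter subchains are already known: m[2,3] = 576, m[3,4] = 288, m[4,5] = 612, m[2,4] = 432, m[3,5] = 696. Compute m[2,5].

m[2,5] = min over k∈[2,4] of m[2,k]+m[k+1,5]+p_{1}·p_k·p_{5}.
k=2: 0 + 696 + 6·8·17 = 1512; k=3: 576 + 612 + 6·12·17 = 2412; k=4: 432 + 0 + 6·3·17 = 738.
Minimum: 738 at k=4.

738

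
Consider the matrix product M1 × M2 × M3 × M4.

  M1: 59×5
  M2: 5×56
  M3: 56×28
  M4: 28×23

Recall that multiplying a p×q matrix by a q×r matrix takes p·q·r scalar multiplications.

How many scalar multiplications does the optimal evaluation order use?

17845

Adjacent pairs: M1M2 = 59·5·56 = 16520; M2M3 = 5·56·28 = 7840; M3M4 = 56·28·23 = 36064.
Length 3: M1..M3: k=1: 0+7840+59·5·28=16100; k=2: 16520+0+59·56·28=109032 → min 16100 | M2..M4: k=2: 0+36064+5·56·23=42504; k=3: 7840+0+5·28·23=11060 → min 11060.
Length 4: M1..M4: k=1: 0+11060+59·5·23=17845; k=2: 16520+36064+59·56·23=128576; k=3: 16100+0+59·28·23=54096 → min 17845.
Optimal order: (M1 × ((M2 × M3) × M4)) with cost 17845.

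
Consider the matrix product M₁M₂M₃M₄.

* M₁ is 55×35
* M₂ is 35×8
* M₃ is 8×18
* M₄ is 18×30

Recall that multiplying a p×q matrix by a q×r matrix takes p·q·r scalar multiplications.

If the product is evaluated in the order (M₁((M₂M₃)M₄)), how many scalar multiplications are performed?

81690

(M₂M₃): 35×8 by 8×18 → 35×18, cost 35·8·18 = 5040
((M₂M₃)M₄): 35×18 by 18×30 → 35×30, cost 35·18·30 = 18900; cumulative 23940
(M₁((M₂M₃)M₄)): 55×35 by 35×30 → 55×30, cost 55·35·30 = 57750; cumulative 81690
Total: 81690 scalar multiplications.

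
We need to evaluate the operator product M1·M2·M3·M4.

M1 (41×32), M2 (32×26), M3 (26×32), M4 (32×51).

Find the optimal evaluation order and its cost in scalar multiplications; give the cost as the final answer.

Adjacent pairs: M1M2 = 41·32·26 = 34112; M2M3 = 32·26·32 = 26624; M3M4 = 26·32·51 = 42432.
Length 3: M1..M3: k=1: 0+26624+41·32·32=68608; k=2: 34112+0+41·26·32=68224 → min 68224 | M2..M4: k=2: 0+42432+32·26·51=84864; k=3: 26624+0+32·32·51=78848 → min 78848.
Length 4: M1..M4: k=1: 0+78848+41·32·51=145760; k=2: 34112+42432+41·26·51=130910; k=3: 68224+0+41·32·51=135136 → min 130910.
Optimal parenthesization: ((M1·M2)·(M3·M4)) with cost 130910.

130910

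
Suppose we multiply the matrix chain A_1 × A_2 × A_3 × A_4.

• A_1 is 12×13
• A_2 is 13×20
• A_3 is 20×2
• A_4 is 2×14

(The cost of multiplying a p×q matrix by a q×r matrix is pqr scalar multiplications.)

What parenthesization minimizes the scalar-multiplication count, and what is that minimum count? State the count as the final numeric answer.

Adjacent pairs: A_1A_2 = 12·13·20 = 3120; A_2A_3 = 13·20·2 = 520; A_3A_4 = 20·2·14 = 560.
Length 3: A_1..A_3: k=1: 0+520+12·13·2=832; k=2: 3120+0+12·20·2=3600 → min 832 | A_2..A_4: k=2: 0+560+13·20·14=4200; k=3: 520+0+13·2·14=884 → min 884.
Length 4: A_1..A_4: k=1: 0+884+12·13·14=3068; k=2: 3120+560+12·20·14=7040; k=3: 832+0+12·2·14=1168 → min 1168.
Optimal parenthesization: ((A_1 × (A_2 × A_3)) × A_4) with cost 1168.

1168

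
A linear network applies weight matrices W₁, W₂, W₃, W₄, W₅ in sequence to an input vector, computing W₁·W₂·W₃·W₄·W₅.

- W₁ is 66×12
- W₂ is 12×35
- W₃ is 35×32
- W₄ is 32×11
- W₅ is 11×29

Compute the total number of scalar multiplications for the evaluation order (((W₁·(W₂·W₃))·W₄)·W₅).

83070

(W₂·W₃): 12×35 by 35×32 → 12×32, cost 12·35·32 = 13440
(W₁·(W₂·W₃)): 66×12 by 12×32 → 66×32, cost 66·12·32 = 25344; cumulative 38784
((W₁·(W₂·W₃))·W₄): 66×32 by 32×11 → 66×11, cost 66·32·11 = 23232; cumulative 62016
(((W₁·(W₂·W₃))·W₄)·W₅): 66×11 by 11×29 → 66×29, cost 66·11·29 = 21054; cumulative 83070
Total: 83070 scalar multiplications.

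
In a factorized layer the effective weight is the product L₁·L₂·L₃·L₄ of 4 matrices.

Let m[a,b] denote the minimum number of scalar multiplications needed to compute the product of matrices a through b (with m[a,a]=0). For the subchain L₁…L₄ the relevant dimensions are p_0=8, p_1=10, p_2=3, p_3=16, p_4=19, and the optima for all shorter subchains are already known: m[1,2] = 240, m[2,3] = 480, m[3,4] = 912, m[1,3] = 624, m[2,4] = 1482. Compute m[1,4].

m[1,4] = min over k∈[1,3] of m[1,k]+m[k+1,4]+p_{0}·p_k·p_{4}.
k=1: 0 + 1482 + 8·10·19 = 3002; k=2: 240 + 912 + 8·3·19 = 1608; k=3: 624 + 0 + 8·16·19 = 3056.
Minimum: 1608 at k=2.

1608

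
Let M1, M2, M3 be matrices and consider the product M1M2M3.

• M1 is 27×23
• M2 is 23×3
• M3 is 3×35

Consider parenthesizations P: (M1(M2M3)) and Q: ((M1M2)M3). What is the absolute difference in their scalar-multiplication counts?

19452

Order P = (M1(M2M3)): (M2M3): 23×3 by 3×35 → 23×35, cost 23·3·35 = 2415; (M1(M2M3)): 27×23 by 23×35 → 27×35, cost 27·23·35 = 21735; cumulative 24150. Total 24150.
Order Q = ((M1M2)M3): (M1M2): 27×23 by 23×3 → 27×3, cost 27·23·3 = 1863; ((M1M2)M3): 27×3 by 3×35 → 27×35, cost 27·3·35 = 2835; cumulative 4698. Total 4698.
Difference: |24150 − 4698| = 19452.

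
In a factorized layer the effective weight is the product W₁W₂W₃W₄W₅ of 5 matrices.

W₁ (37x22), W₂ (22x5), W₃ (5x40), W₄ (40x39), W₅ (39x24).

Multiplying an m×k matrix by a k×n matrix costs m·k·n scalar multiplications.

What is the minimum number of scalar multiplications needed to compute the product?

Adjacent pairs: W₁W₂ = 37·22·5 = 4070; W₂W₃ = 22·5·40 = 4400; W₃W₄ = 5·40·39 = 7800; W₄W₅ = 40·39·24 = 37440.
Length 3: W₁..W₃: k=1: 0+4400+37·22·40=36960; k=2: 4070+0+37·5·40=11470 → min 11470 | W₂..W₄: k=2: 0+7800+22·5·39=12090; k=3: 4400+0+22·40·39=38720 → min 12090 | W₃..W₅: k=3: 0+37440+5·40·24=42240; k=4: 7800+0+5·39·24=12480 → min 12480.
Length 4: W₁..W₄: k=1: 0+12090+37·22·39=43836; k=2: 4070+7800+37·5·39=19085; k=3: 11470+0+37·40·39=69190 → min 19085 | W₂..W₅: k=2: 0+12480+22·5·24=15120; k=3: 4400+37440+22·40·24=62960; k=4: 12090+0+22·39·24=32682 → min 15120.
Length 5: W₁..W₅: k=1: 0+15120+37·22·24=34656; k=2: 4070+12480+37·5·24=20990; k=3: 11470+37440+37·40·24=84430; k=4: 19085+0+37·39·24=53717 → min 20990.
Optimal order: ((W₁W₂)((W₃W₄)W₅)) with cost 20990.

20990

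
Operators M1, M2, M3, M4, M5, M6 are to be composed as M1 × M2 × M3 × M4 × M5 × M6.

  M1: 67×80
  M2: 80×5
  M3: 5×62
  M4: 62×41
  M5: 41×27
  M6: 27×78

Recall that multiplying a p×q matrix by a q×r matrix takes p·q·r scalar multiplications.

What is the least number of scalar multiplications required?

Adjacent pairs: M1M2 = 67·80·5 = 26800; M2M3 = 80·5·62 = 24800; M3M4 = 5·62·41 = 12710; M4M5 = 62·41·27 = 68634; M5M6 = 41·27·78 = 86346.
Length 3: M1..M3: k=1: 0+24800+67·80·62=357120; k=2: 26800+0+67·5·62=47570 → min 47570 | M2..M4: k=2: 0+12710+80·5·41=29110; k=3: 24800+0+80·62·41=228160 → min 29110 | M3..M5: k=3: 0+68634+5·62·27=77004; k=4: 12710+0+5·41·27=18245 → min 18245 | M4..M6: k=4: 0+86346+62·41·78=284622; k=5: 68634+0+62·27·78=199206 → min 199206.
Length 4: M1..M4: k=1: 0+29110+67·80·41=248870; k=2: 26800+12710+67·5·41=53245; k=3: 47570+0+67·62·41=217884 → min 53245 | M2..M5: k=2: 0+18245+80·5·27=29045; k=3: 24800+68634+80·62·27=227354; k=4: 29110+0+80·41·27=117670 → min 29045 | M3..M6: k=3: 0+199206+5·62·78=223386; k=4: 12710+86346+5·41·78=115046; k=5: 18245+0+5·27·78=28775 → min 28775.
Length 5: M1..M5: k=1: 0+29045+67·80·27=173765; k=2: 26800+18245+67·5·27=54090; k=3: 47570+68634+67·62·27=228362; k=4: 53245+0+67·41·27=127414 → min 54090 | M2..M6: k=2: 0+28775+80·5·78=59975; k=3: 24800+199206+80·62·78=610886; k=4: 29110+86346+80·41·78=371296; k=5: 29045+0+80·27·78=197525 → min 59975.
Length 6: M1..M6: k=1: 0+59975+67·80·78=478055; k=2: 26800+28775+67·5·78=81705; k=3: 47570+199206+67·62·78=570788; k=4: 53245+86346+67·41·78=353857; k=5: 54090+0+67·27·78=195192 → min 81705.
Optimal order: ((M1 × M2) × (((M3 × M4) × M5) × M6)) with cost 81705.

81705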